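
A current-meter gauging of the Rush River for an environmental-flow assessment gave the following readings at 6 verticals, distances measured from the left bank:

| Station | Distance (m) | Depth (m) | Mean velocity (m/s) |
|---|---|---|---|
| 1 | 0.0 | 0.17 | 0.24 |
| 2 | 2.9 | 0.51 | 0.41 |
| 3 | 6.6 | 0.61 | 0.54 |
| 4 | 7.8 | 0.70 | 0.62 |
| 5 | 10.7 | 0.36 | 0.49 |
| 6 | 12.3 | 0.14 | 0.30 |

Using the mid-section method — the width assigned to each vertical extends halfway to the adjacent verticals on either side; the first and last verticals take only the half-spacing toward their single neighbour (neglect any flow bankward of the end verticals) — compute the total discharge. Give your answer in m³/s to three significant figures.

w_1 = (2.9 − 0.0)/2 = 1.45 m; q_1 = 0.24 × 0.17 × 1.45 = 0.05916 m³/s
w_2 = (6.6 − 0.0)/2 = 3.3 m; q_2 = 0.41 × 0.51 × 3.3 = 0.6900 m³/s
w_3 = (7.8 − 2.9)/2 = 2.45 m; q_3 = 0.54 × 0.61 × 2.45 = 0.8070 m³/s
w_4 = (10.7 − 6.6)/2 = 2.05 m; q_4 = 0.62 × 0.70 × 2.05 = 0.8897 m³/s
w_5 = (12.3 − 7.8)/2 = 2.25 m; q_5 = 0.49 × 0.36 × 2.25 = 0.3969 m³/s
w_6 = (12.3 − 10.7)/2 = 0.8 m; q_6 = 0.30 × 0.14 × 0.8 = 0.03360 m³/s
Q = Σ qᵢ = 2.876 m³/s

2.88 m³/s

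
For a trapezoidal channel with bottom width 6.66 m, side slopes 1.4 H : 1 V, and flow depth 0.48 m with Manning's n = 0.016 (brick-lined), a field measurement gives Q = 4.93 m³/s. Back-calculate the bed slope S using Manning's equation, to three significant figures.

A = (b + z·y)·y = (6.66 + 1.4×0.48)×0.48 = 3.519 m²
P = b + 2y√(1+z²) = 6.66 + 2×0.48×√(1+1.4²) = 8.312 m
R = A/P = 3.519/8.312 = 0.4234 m
S = (Q·n / (1·A·R^(2/3)))² = (4.93×0.016 / (1×3.519×0.5639))² = 0.001580

0.00158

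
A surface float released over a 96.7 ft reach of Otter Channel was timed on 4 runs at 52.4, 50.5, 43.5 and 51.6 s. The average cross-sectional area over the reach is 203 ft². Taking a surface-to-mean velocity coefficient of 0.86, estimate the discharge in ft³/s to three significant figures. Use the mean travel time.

t̄ = (52.4 + 50.5 + 43.5 + 51.6) / 4 = 49.5 s
v_surface = L / t̄ = 96.7 / 49.5 = 1.954 ft/s
v_mean = 0.86 × 1.954 = 1.680 ft/s
Q = A × v_mean = 203 × 1.680 = 341.0 ft³/s

341 ft³/s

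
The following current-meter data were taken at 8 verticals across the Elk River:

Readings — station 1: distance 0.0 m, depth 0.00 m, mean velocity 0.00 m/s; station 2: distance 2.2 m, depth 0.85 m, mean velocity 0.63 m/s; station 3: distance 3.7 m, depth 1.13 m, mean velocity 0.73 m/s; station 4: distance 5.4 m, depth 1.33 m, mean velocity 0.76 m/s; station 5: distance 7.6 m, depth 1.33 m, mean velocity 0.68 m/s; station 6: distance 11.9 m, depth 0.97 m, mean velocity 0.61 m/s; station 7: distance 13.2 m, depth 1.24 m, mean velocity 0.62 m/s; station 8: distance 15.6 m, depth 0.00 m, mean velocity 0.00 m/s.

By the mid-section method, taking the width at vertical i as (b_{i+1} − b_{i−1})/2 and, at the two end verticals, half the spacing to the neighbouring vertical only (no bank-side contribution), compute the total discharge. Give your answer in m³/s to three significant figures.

10.3 m³/s

w_2 = (3.7 − 0.0)/2 = 1.85 m; q_2 = 0.63 × 0.85 × 1.85 = 0.9907 m³/s
w_3 = (5.4 − 2.2)/2 = 1.6 m; q_3 = 0.73 × 1.13 × 1.6 = 1.320 m³/s
w_4 = (7.6 − 3.7)/2 = 1.95 m; q_4 = 0.76 × 1.33 × 1.95 = 1.971 m³/s
w_5 = (11.9 − 5.4)/2 = 3.25 m; q_5 = 0.68 × 1.33 × 3.25 = 2.939 m³/s
w_6 = (13.2 − 7.6)/2 = 2.8 m; q_6 = 0.61 × 0.97 × 2.8 = 1.657 m³/s
w_7 = (15.6 − 11.9)/2 = 1.85 m; q_7 = 0.62 × 1.24 × 1.85 = 1.422 m³/s
Stations 1, 8 contribute zero (depth or velocity is 0).
Q = Σ qᵢ = 10.30 m³/s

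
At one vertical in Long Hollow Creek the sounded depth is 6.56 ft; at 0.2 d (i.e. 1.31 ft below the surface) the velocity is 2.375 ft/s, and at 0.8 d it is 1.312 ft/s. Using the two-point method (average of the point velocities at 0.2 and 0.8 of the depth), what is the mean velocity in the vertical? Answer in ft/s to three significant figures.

1.84 ft/s

v̄ = (2.375 + 1.312) / 2 = 1.844 ft/s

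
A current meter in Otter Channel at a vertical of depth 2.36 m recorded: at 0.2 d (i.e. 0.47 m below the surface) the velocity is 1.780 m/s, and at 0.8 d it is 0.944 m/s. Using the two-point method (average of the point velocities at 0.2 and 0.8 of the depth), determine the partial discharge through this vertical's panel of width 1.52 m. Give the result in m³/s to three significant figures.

4.89 m³/s

v̄ = (1.780 + 0.944) / 2 = 1.362 m/s
q = v̄ × d × w = 1.362 × 2.36 × 1.52 = 4.886 m³/s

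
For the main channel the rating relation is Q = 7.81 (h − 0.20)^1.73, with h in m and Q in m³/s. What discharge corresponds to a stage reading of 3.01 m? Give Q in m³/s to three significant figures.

Q = 7.81 × (3.01 − 0.20)^1.73 = 7.81 × 2.81^1.73 = 46.66 m³/s

46.7 m³/s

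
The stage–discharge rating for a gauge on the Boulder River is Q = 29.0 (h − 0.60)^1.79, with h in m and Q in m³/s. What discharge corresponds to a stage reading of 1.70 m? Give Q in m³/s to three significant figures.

Q = 29.0 × (1.70 − 0.60)^1.79 = 29.0 × 1.1^1.79 = 34.39 m³/s

34.4 m³/s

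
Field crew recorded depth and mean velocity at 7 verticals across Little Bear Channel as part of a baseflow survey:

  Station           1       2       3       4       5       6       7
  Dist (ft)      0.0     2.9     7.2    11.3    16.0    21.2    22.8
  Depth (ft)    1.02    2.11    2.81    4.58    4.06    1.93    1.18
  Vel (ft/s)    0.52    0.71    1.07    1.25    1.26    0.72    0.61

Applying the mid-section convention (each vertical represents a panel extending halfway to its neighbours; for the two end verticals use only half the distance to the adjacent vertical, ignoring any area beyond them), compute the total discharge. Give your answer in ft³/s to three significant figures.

74.6 ft³/s

w_1 = (2.9 − 0.0)/2 = 1.45 ft; q_1 = 0.52 × 1.02 × 1.45 = 0.7691 ft³/s
w_2 = (7.2 − 0.0)/2 = 3.6 ft; q_2 = 0.71 × 2.11 × 3.6 = 5.393 ft³/s
w_3 = (11.3 − 2.9)/2 = 4.2 ft; q_3 = 1.07 × 2.81 × 4.2 = 12.63 ft³/s
w_4 = (16.0 − 7.2)/2 = 4.4 ft; q_4 = 1.25 × 4.58 × 4.4 = 25.19 ft³/s
w_5 = (21.2 − 11.3)/2 = 4.95 ft; q_5 = 1.26 × 4.06 × 4.95 = 25.32 ft³/s
w_6 = (22.8 − 16.0)/2 = 3.4 ft; q_6 = 0.72 × 1.93 × 3.4 = 4.725 ft³/s
w_7 = (22.8 − 21.2)/2 = 0.8 ft; q_7 = 0.61 × 1.18 × 0.8 = 0.5758 ft³/s
Q = Σ qᵢ = 74.60 ft³/s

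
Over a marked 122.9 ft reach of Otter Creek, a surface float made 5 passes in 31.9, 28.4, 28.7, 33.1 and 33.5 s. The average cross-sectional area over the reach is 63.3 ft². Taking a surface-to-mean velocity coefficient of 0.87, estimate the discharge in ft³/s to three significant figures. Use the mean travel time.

t̄ = (31.9 + 28.4 + 28.7 + 33.1 + 33.5) / 5 = 31.12 s
v_surface = L / t̄ = 122.9 / 31.12 = 3.949 ft/s
v_mean = 0.87 × 3.949 = 3.436 ft/s
Q = A × v_mean = 63.3 × 3.436 = 217.5 ft³/s

217 ft³/s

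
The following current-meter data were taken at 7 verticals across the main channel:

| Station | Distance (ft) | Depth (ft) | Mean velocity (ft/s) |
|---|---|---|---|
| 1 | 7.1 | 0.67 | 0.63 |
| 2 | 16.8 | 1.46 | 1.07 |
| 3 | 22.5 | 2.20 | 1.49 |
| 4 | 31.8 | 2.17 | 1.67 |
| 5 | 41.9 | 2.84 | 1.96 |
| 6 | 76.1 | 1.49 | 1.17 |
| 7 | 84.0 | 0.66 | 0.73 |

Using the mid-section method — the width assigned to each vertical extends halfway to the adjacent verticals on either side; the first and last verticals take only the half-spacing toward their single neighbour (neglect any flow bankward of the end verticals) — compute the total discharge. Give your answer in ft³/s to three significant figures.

w_1 = (16.8 − 7.1)/2 = 4.85 ft; q_1 = 0.63 × 0.67 × 4.85 = 2.047 ft³/s
w_2 = (22.5 − 7.1)/2 = 7.7 ft; q_2 = 1.07 × 1.46 × 7.7 = 12.03 ft³/s
w_3 = (31.8 − 16.8)/2 = 7.5 ft; q_3 = 1.49 × 2.20 × 7.5 = 24.59 ft³/s
w_4 = (41.9 − 22.5)/2 = 9.7 ft; q_4 = 1.67 × 2.17 × 9.7 = 35.15 ft³/s
w_5 = (76.1 − 31.8)/2 = 22.15 ft; q_5 = 1.96 × 2.84 × 22.15 = 123.3 ft³/s
w_6 = (84.0 − 41.9)/2 = 21.05 ft; q_6 = 1.17 × 1.49 × 21.05 = 36.70 ft³/s
w_7 = (84.0 − 76.1)/2 = 3.95 ft; q_7 = 0.73 × 0.66 × 3.95 = 1.903 ft³/s
Q = Σ qᵢ = 235.7 ft³/s

236 ft³/s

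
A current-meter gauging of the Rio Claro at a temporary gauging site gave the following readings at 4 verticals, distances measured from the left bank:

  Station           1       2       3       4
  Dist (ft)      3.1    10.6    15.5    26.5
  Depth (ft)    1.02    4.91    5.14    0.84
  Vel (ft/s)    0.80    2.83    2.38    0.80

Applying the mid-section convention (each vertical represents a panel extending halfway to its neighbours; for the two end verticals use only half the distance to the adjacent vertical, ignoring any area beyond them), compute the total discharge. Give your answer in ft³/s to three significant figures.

w_1 = (10.6 − 3.1)/2 = 3.75 ft; q_1 = 0.80 × 1.02 × 3.75 = 3.060 ft³/s
w_2 = (15.5 − 3.1)/2 = 6.2 ft; q_2 = 2.83 × 4.91 × 6.2 = 86.15 ft³/s
w_3 = (26.5 − 10.6)/2 = 7.95 ft; q_3 = 2.38 × 5.14 × 7.95 = 97.25 ft³/s
w_4 = (26.5 − 15.5)/2 = 5.5 ft; q_4 = 0.80 × 0.84 × 5.5 = 3.696 ft³/s
Q = Σ qᵢ = 190.2 ft³/s

190 ft³/s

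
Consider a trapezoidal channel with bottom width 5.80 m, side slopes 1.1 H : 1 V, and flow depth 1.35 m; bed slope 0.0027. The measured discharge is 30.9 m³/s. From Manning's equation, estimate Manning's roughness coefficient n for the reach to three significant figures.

0.0166

A = (b + z·y)·y = (5.80 + 1.1×1.35)×1.35 = 9.835 m²
P = b + 2y√(1+z²) = 5.80 + 2×1.35×√(1+1.1²) = 9.814 m
R = A/P = 9.835/9.814 = 1.002 m
n = (1/Q)·A·R^(2/3)·S^(1/2) = (1/30.9) × 9.835 × 1.001 × 0.05196 = 0.01656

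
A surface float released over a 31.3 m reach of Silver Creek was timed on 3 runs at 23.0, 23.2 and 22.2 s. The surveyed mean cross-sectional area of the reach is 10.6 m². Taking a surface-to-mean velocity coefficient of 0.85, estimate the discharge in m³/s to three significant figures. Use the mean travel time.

12.4 m³/s

t̄ = (23.0 + 23.2 + 22.2) / 3 = 22.8 s
v_surface = L / t̄ = 31.3 / 22.8 = 1.373 m/s
v_mean = 0.85 × 1.373 = 1.167 m/s
Q = A × v_mean = 10.6 × 1.167 = 12.37 m³/s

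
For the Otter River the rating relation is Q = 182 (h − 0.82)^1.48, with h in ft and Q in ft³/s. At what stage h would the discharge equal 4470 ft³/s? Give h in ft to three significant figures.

h − h₀ = (Q/C)^(1/b) = (4470/182)^(1/1.48) = 8.697 ft
h = 0.82 + 8.697 = 9.517 ft

9.52 ft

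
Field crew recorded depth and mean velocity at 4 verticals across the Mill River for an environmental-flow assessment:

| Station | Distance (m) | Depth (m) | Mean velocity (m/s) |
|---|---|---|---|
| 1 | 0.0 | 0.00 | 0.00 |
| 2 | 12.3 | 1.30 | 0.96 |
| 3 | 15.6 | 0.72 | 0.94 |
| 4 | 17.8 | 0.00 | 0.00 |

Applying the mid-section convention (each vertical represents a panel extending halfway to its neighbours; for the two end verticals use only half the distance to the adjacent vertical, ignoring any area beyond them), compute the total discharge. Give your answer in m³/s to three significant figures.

11.6 m³/s

w_2 = (15.6 − 0.0)/2 = 7.8 m; q_2 = 0.96 × 1.30 × 7.8 = 9.734 m³/s
w_3 = (17.8 − 12.3)/2 = 2.75 m; q_3 = 0.94 × 0.72 × 2.75 = 1.861 m³/s
Stations 1, 4 contribute zero (depth or velocity is 0).
Q = Σ qᵢ = 11.60 m³/s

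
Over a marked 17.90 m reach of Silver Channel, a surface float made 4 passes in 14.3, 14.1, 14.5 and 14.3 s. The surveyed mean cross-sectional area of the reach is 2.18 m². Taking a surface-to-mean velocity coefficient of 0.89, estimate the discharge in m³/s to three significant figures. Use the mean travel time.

t̄ = (14.3 + 14.1 + 14.5 + 14.3) / 4 = 14.3 s
v_surface = L / t̄ = 17.90 / 14.3 = 1.252 m/s
v_mean = 0.89 × 1.252 = 1.114 m/s
Q = A × v_mean = 2.18 × 1.114 = 2.429 m³/s

2.43 m³/s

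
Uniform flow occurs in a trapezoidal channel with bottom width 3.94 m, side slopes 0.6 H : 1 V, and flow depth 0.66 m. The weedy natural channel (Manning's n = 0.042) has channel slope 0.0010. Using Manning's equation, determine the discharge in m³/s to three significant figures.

A = (b + z·y)·y = (3.94 + 0.6×0.66)×0.66 = 2.862 m²
P = b + 2y√(1+z²) = 3.94 + 2×0.66×√(1+0.6²) = 5.479 m
R = A/P = 2.862/5.479 = 0.5223 m
Q = (1/n)·A·R^(2/3)·S^(1/2) = (1/0.042) × 2.862 × 0.5223^(2/3) × 0.0010^(1/2) = 1.397 m³/s

1.40 m³/s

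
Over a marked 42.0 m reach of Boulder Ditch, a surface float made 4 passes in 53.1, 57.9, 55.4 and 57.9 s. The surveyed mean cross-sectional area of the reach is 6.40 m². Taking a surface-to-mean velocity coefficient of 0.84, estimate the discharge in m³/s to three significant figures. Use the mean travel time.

t̄ = (53.1 + 57.9 + 55.4 + 57.9) / 4 = 56.075 s
v_surface = L / t̄ = 42.0 / 56.075 = 0.7490 m/s
v_mean = 0.84 × 0.7490 = 0.6292 m/s
Q = A × v_mean = 6.40 × 0.6292 = 4.027 m³/s

4.03 m³/s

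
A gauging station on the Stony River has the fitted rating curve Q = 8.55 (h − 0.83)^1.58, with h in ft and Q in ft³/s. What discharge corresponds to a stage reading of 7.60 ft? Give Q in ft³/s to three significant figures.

Q = 8.55 × (7.60 − 0.83)^1.58 = 8.55 × 6.77^1.58 = 175.5 ft³/s

176 ft³/s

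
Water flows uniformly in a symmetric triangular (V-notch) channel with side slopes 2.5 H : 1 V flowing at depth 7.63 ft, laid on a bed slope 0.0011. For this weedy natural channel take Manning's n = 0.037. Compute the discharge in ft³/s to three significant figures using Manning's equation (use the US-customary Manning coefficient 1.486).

450 ft³/s

A = z·y² = 2.5×7.63² = 145.5 ft²
P = 2y√(1+z²) = 2×7.63×√(1+2.5²) = 41.09 ft
R = A/P = 145.5/41.09 = 3.542 ft
Q = (1.486/n)·A·R^(2/3)·S^(1/2) = (1.486/0.037) × 145.5 × 3.542^(2/3) × 0.0011^(1/2) = 450.5 ft³/s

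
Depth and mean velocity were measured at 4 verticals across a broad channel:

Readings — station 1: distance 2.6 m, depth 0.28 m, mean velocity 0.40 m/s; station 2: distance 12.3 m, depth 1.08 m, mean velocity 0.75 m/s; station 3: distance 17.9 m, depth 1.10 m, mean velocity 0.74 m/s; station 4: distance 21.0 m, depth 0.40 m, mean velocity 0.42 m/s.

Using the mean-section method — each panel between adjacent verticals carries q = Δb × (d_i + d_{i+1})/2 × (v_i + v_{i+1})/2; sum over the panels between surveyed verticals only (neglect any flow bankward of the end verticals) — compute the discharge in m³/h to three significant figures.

34900 m³/h

Panel 1-2: Δb = 9.7 m, d̄ = (0.28+1.08)/2 = 0.68, v̄ = (0.40+0.75)/2 = 0.575 → q = 9.7×0.68×0.575 = 3.793 m³/s
Panel 2-3: Δb = 5.6 m, d̄ = (1.08+1.10)/2 = 1.09, v̄ = (0.75+0.74)/2 = 0.745 → q = 5.6×1.09×0.745 = 4.547 m³/s
Panel 3-4: Δb = 3.1 m, d̄ = (1.10+0.40)/2 = 0.75, v̄ = (0.74+0.42)/2 = 0.58 → q = 3.1×0.75×0.58 = 1.349 m³/s
Q = Σ q = 9.689 m³/s
= 9.689 × 3600 = 34880 m³/h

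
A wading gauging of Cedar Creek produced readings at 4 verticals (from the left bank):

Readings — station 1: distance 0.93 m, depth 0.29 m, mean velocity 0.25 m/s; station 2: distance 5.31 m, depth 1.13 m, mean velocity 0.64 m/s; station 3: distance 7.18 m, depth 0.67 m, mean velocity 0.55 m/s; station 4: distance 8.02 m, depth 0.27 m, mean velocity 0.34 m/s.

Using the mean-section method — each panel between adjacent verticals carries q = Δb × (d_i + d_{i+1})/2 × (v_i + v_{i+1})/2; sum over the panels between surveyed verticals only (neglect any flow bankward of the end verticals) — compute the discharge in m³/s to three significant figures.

Panel 1-2: Δb = 4.38 m, d̄ = (0.29+1.13)/2 = 0.71, v̄ = (0.25+0.64)/2 = 0.445 → q = 4.38×0.71×0.445 = 1.384 m³/s
Panel 2-3: Δb = 1.87 m, d̄ = (1.13+0.67)/2 = 0.9, v̄ = (0.64+0.55)/2 = 0.595 → q = 1.87×0.9×0.595 = 1.001 m³/s
Panel 3-4: Δb = 0.84 m, d̄ = (0.67+0.27)/2 = 0.47, v̄ = (0.55+0.34)/2 = 0.445 → q = 0.84×0.47×0.445 = 0.1757 m³/s
Q = Σ q = 2.561 m³/s

2.56 m³/s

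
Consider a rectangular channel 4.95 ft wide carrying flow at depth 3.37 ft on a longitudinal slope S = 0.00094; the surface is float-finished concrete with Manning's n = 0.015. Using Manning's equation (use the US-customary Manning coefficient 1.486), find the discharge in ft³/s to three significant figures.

64.2 ft³/s

A = b·y = 4.95 × 3.37 = 16.68 ft²
P = b + 2y = 4.95 + 2×3.37 = 11.69 ft
R = A/P = 16.68/11.69 = 1.427 ft
Q = (1.486/n)·A·R^(2/3)·S^(1/2) = (1.486/0.015) × 16.68 × 1.427^(2/3) × 0.00094^(1/2) = 64.22 ft³/s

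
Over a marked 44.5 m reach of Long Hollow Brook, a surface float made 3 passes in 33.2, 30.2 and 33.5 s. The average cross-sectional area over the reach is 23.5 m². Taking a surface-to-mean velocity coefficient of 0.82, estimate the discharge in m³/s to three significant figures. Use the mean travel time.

26.5 m³/s

t̄ = (33.2 + 30.2 + 33.5) / 3 = 32.3 s
v_surface = L / t̄ = 44.5 / 32.3 = 1.378 m/s
v_mean = 0.82 × 1.378 = 1.130 m/s
Q = A × v_mean = 23.5 × 1.130 = 26.55 m³/s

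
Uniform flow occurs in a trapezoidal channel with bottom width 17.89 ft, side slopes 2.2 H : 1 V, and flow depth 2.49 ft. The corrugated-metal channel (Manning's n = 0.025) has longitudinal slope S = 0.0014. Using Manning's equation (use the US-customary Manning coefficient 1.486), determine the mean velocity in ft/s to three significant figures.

3.46 ft/s

A = (b + z·y)·y = (17.89 + 2.2×2.49)×2.49 = 58.19 ft²
P = b + 2y√(1+z²) = 17.89 + 2×2.49×√(1+2.2²) = 29.92 ft
R = A/P = 58.19/29.92 = 1.944 ft
Q = (1.486/n)·A·R^(2/3)·S^(1/2) = (1.486/0.025) × 58.19 × 1.944^(2/3) × 0.0014^(1/2) = 201.6 ft³/s
V = Q/A = 201.6/58.19 = 3.465 ft/s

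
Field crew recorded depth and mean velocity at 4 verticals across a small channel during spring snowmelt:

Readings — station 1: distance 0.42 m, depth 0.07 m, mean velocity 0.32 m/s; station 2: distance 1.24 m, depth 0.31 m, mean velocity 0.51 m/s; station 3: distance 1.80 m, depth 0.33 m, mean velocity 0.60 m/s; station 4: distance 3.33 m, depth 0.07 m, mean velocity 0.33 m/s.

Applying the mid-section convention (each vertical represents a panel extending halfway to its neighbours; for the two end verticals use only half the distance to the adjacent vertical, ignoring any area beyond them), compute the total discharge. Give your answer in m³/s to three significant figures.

0.343 m³/s

w_1 = (1.24 − 0.42)/2 = 0.41 m; q_1 = 0.32 × 0.07 × 0.41 = 0.009184 m³/s
w_2 = (1.80 − 0.42)/2 = 0.69 m; q_2 = 0.51 × 0.31 × 0.69 = 0.1091 m³/s
w_3 = (3.33 − 1.24)/2 = 1.045 m; q_3 = 0.60 × 0.33 × 1.045 = 0.2069 m³/s
w_4 = (3.33 − 1.80)/2 = 0.765 m; q_4 = 0.33 × 0.07 × 0.765 = 0.01767 m³/s
Q = Σ qᵢ = 0.3429 m³/s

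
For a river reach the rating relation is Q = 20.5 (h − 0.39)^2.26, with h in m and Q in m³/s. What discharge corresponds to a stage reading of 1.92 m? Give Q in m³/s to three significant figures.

Q = 20.5 × (1.92 − 0.39)^2.26 = 20.5 × 1.53^2.26 = 53.60 m³/s

53.6 m³/s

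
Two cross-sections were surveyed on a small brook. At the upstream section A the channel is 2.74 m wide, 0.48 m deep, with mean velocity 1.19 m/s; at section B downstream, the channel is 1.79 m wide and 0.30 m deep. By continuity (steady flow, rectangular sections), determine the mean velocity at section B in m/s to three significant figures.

2.91 m/s

Q = A₁V₁ = (2.74×0.48) × 1.19 = 1.565 m³/s
A₂ = 1.79 × 0.30 = 0.5370 m²
V₂ = Q/A₂ = 1.565/0.5370 = 2.915 m/s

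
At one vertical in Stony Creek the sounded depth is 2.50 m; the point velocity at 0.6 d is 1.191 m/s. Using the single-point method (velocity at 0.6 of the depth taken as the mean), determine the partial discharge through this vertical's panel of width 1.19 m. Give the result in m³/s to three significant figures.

3.54 m³/s

v̄ = v₀.₆ = 1.191 m/s
q = v̄ × d × w = 1.191 × 2.50 × 1.19 = 3.543 m³/s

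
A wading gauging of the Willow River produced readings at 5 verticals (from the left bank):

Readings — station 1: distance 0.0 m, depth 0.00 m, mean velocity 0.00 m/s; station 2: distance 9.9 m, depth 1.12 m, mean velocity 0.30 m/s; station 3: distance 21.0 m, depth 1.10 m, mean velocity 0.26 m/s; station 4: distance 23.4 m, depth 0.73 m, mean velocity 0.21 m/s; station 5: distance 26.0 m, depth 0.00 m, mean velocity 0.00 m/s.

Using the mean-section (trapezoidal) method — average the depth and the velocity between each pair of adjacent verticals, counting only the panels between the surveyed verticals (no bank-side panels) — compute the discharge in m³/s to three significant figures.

4.90 m³/s

Panel 1-2: Δb = 9.9 m, d̄ = (0.00+1.12)/2 = 0.56, v̄ = (0.00+0.30)/2 = 0.15 → q = 9.9×0.56×0.15 = 0.8316 m³/s
Panel 2-3: Δb = 11.1 m, d̄ = (1.12+1.10)/2 = 1.11, v̄ = (0.30+0.26)/2 = 0.28 → q = 11.1×1.11×0.28 = 3.450 m³/s
Panel 3-4: Δb = 2.4 m, d̄ = (1.10+0.73)/2 = 0.915, v̄ = (0.26+0.21)/2 = 0.235 → q = 2.4×0.915×0.235 = 0.5161 m³/s
Panel 4-5: Δb = 2.6 m, d̄ = (0.73+0.00)/2 = 0.365, v̄ = (0.21+0.00)/2 = 0.105 → q = 2.6×0.365×0.105 = 0.09965 m³/s
Q = Σ q = 4.897 m³/s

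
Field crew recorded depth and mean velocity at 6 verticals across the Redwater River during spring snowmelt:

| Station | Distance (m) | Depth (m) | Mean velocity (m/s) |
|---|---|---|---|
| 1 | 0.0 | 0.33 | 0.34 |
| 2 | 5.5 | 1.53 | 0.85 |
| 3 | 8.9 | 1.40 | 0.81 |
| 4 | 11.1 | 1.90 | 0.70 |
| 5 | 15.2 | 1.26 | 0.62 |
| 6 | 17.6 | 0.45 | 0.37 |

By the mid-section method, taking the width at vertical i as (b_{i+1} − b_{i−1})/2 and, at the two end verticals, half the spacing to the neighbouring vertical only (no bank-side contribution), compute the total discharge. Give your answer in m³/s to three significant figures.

16.2 m³/s

w_1 = (5.5 − 0.0)/2 = 2.75 m; q_1 = 0.34 × 0.33 × 2.75 = 0.3086 m³/s
w_2 = (8.9 − 0.0)/2 = 4.45 m; q_2 = 0.85 × 1.53 × 4.45 = 5.787 m³/s
w_3 = (11.1 − 5.5)/2 = 2.8 m; q_3 = 0.81 × 1.40 × 2.8 = 3.175 m³/s
w_4 = (15.2 − 8.9)/2 = 3.15 m; q_4 = 0.70 × 1.90 × 3.15 = 4.190 m³/s
w_5 = (17.6 − 11.1)/2 = 3.25 m; q_5 = 0.62 × 1.26 × 3.25 = 2.539 m³/s
w_6 = (17.6 − 15.2)/2 = 1.2 m; q_6 = 0.37 × 0.45 × 1.2 = 0.1998 m³/s
Q = Σ qᵢ = 16.20 m³/s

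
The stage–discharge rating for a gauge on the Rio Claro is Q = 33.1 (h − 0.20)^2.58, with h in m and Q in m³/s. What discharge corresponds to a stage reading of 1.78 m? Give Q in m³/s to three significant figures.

108 m³/s

Q = 33.1 × (1.78 − 0.20)^2.58 = 33.1 × 1.58^2.58 = 107.7 m³/s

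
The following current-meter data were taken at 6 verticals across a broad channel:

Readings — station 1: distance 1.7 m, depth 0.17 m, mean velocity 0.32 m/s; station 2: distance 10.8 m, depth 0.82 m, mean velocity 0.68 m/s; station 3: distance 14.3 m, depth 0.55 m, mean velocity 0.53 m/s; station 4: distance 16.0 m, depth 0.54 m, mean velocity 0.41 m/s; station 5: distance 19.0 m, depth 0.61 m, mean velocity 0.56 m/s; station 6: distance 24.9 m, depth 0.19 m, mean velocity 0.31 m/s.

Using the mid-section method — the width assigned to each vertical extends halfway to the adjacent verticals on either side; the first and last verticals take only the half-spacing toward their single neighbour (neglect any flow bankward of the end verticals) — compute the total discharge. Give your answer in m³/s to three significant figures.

w_1 = (10.8 − 1.7)/2 = 4.55 m; q_1 = 0.32 × 0.17 × 4.55 = 0.2475 m³/s
w_2 = (14.3 − 1.7)/2 = 6.3 m; q_2 = 0.68 × 0.82 × 6.3 = 3.513 m³/s
w_3 = (16.0 − 10.8)/2 = 2.6 m; q_3 = 0.53 × 0.55 × 2.6 = 0.7579 m³/s
w_4 = (19.0 − 14.3)/2 = 2.35 m; q_4 = 0.41 × 0.54 × 2.35 = 0.5203 m³/s
w_5 = (24.9 − 16.0)/2 = 4.45 m; q_5 = 0.56 × 0.61 × 4.45 = 1.520 m³/s
w_6 = (24.9 − 19.0)/2 = 2.95 m; q_6 = 0.31 × 0.19 × 2.95 = 0.1738 m³/s
Q = Σ qᵢ = 6.732 m³/s

6.73 m³/s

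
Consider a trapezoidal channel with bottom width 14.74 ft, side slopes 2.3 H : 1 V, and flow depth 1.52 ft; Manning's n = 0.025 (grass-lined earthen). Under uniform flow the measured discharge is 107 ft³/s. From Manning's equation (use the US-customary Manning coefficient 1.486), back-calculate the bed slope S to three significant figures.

0.00317

A = (b + z·y)·y = (14.74 + 2.3×1.52)×1.52 = 27.72 ft²
P = b + 2y√(1+z²) = 14.74 + 2×1.52×√(1+2.3²) = 22.36 ft
R = A/P = 27.72/22.36 = 1.239 ft
S = (Q·n / (1.486·A·R^(2/3)))² = (107×0.025 / (1.486×27.72×1.154))² = 0.003168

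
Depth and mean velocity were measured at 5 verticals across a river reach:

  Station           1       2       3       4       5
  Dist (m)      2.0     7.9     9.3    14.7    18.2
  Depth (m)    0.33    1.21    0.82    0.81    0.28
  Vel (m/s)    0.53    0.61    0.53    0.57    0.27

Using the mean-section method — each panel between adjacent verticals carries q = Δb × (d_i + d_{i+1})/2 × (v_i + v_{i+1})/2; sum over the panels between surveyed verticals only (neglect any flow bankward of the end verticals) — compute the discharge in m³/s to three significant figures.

6.62 m³/s

Panel 1-2: Δb = 5.9 m, d̄ = (0.33+1.21)/2 = 0.77, v̄ = (0.53+0.61)/2 = 0.57 → q = 5.9×0.77×0.57 = 2.590 m³/s
Panel 2-3: Δb = 1.4 m, d̄ = (1.21+0.82)/2 = 1.015, v̄ = (0.61+0.53)/2 = 0.57 → q = 1.4×1.015×0.57 = 0.8100 m³/s
Panel 3-4: Δb = 5.4 m, d̄ = (0.82+0.81)/2 = 0.815, v̄ = (0.53+0.57)/2 = 0.55 → q = 5.4×0.815×0.55 = 2.421 m³/s
Panel 4-5: Δb = 3.5 m, d̄ = (0.81+0.28)/2 = 0.545, v̄ = (0.57+0.27)/2 = 0.42 → q = 3.5×0.545×0.42 = 0.8012 m³/s
Q = Σ q = 6.621 m³/s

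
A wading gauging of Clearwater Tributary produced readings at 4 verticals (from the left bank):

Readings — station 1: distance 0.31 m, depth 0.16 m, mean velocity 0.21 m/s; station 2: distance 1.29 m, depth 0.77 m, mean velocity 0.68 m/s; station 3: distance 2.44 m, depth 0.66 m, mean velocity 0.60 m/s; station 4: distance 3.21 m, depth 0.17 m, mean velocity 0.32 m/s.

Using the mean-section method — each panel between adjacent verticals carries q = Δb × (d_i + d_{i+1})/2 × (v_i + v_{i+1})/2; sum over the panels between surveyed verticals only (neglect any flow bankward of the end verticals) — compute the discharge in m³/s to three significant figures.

0.876 m³/s

Panel 1-2: Δb = 0.98 m, d̄ = (0.16+0.77)/2 = 0.465, v̄ = (0.21+0.68)/2 = 0.445 → q = 0.98×0.465×0.445 = 0.2028 m³/s
Panel 2-3: Δb = 1.15 m, d̄ = (0.77+0.66)/2 = 0.715, v̄ = (0.68+0.60)/2 = 0.64 → q = 1.15×0.715×0.64 = 0.5262 m³/s
Panel 3-4: Δb = 0.77 m, d̄ = (0.66+0.17)/2 = 0.415, v̄ = (0.60+0.32)/2 = 0.46 → q = 0.77×0.415×0.46 = 0.1470 m³/s
Q = Σ q = 0.8760 m³/s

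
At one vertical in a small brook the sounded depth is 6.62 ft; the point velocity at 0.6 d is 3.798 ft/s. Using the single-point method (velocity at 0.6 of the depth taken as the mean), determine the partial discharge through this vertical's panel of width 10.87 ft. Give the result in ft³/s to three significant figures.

v̄ = v₀.₆ = 3.798 ft/s
q = v̄ × d × w = 3.798 × 6.62 × 10.87 = 273.3 ft³/s

273 ft³/s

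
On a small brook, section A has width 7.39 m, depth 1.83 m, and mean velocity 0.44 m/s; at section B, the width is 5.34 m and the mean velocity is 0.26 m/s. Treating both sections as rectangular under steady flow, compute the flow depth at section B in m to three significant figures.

4.29 m

Q = A₁V₁ = (7.39×1.83) × 0.44 = 5.950 m³/s
d₂ = Q/(b₂ V₂) = 5.950/(5.34×0.26) = 4.286 m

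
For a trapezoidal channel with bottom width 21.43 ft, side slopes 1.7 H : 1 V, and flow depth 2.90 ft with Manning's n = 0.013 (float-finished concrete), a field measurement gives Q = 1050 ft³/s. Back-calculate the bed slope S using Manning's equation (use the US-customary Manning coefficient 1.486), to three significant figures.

A = (b + z·y)·y = (21.43 + 1.7×2.90)×2.90 = 76.44 ft²
P = b + 2y√(1+z²) = 21.43 + 2×2.90×√(1+1.7²) = 32.87 ft
R = A/P = 76.44/32.87 = 2.326 ft
S = (Q·n / (1.486·A·R^(2/3)))² = (1050×0.013 / (1.486×76.44×1.755))² = 0.004686

0.00469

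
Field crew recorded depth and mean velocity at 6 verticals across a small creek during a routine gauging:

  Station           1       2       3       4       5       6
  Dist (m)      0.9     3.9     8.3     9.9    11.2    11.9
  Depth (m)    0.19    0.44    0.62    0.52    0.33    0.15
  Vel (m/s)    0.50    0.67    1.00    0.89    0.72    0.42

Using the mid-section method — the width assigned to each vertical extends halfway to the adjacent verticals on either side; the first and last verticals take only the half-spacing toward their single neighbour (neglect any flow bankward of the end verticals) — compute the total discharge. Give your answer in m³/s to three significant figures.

4.02 m³/s

w_1 = (3.9 − 0.9)/2 = 1.5 m; q_1 = 0.50 × 0.19 × 1.5 = 0.1425 m³/s
w_2 = (8.3 − 0.9)/2 = 3.7 m; q_2 = 0.67 × 0.44 × 3.7 = 1.091 m³/s
w_3 = (9.9 − 3.9)/2 = 3 m; q_3 = 1.00 × 0.62 × 3 = 1.860 m³/s
w_4 = (11.2 − 8.3)/2 = 1.45 m; q_4 = 0.89 × 0.52 × 1.45 = 0.6711 m³/s
w_5 = (11.9 − 9.9)/2 = 1 m; q_5 = 0.72 × 0.33 × 1 = 0.2376 m³/s
w_6 = (11.9 − 11.2)/2 = 0.35 m; q_6 = 0.42 × 0.15 × 0.35 = 0.02205 m³/s
Q = Σ qᵢ = 4.024 m³/s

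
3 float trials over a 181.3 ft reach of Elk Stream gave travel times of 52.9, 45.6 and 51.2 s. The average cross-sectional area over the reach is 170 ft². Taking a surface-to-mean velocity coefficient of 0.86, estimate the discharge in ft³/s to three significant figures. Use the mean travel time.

531 ft³/s

t̄ = (52.9 + 45.6 + 51.2) / 3 = 49.9 s
v_surface = L / t̄ = 181.3 / 49.9 = 3.633 ft/s
v_mean = 0.86 × 3.633 = 3.125 ft/s
Q = A × v_mean = 170 × 3.125 = 531.2 ft³/s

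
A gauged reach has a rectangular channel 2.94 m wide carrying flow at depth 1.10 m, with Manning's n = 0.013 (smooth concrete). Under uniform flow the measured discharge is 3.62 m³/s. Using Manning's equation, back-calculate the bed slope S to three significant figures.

0.000393

A = b·y = 2.94 × 1.10 = 3.234 m²
P = b + 2y = 2.94 + 2×1.10 = 5.140 m
R = A/P = 3.234/5.140 = 0.6292 m
S = (Q·n / (1·A·R^(2/3)))² = (3.62×0.013 / (1×3.234×0.7343))² = 0.0003928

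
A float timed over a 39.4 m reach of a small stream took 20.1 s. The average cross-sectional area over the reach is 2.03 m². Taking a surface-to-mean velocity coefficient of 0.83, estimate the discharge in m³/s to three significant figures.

3.30 m³/s

v_surface = L / t̄ = 39.4 / 20.1 = 1.960 m/s
v_mean = 0.83 × 1.960 = 1.627 m/s
Q = A × v_mean = 2.03 × 1.627 = 3.303 m³/s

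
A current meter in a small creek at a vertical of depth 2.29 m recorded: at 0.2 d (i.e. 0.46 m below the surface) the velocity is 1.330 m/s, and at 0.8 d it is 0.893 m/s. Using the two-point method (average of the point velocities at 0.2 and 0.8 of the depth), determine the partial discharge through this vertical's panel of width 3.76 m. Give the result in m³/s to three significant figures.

9.57 m³/s

v̄ = (1.330 + 0.893) / 2 = 1.112 m/s
q = v̄ × d × w = 1.112 × 2.29 × 3.76 = 9.570 m³/s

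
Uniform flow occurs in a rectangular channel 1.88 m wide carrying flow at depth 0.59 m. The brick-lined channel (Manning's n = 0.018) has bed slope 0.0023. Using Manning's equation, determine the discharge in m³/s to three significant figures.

1.50 m³/s

A = b·y = 1.88 × 0.59 = 1.109 m²
P = b + 2y = 1.88 + 2×0.59 = 3.060 m
R = A/P = 1.109/3.060 = 0.3625 m
Q = (1/n)·A·R^(2/3)·S^(1/2) = (1/0.018) × 1.109 × 0.3625^(2/3) × 0.0023^(1/2) = 1.502 m³/s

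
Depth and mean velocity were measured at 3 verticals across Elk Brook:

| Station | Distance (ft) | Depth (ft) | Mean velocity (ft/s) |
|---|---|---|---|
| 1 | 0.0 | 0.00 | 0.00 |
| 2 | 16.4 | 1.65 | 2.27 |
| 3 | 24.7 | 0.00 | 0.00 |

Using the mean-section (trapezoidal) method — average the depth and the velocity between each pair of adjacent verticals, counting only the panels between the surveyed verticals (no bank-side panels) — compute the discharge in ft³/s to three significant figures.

Panel 1-2: Δb = 16.4 ft, d̄ = (0.00+1.65)/2 = 0.825, v̄ = (0.00+2.27)/2 = 1.135 → q = 16.4×0.825×1.135 = 15.36 ft³/s
Panel 2-3: Δb = 8.3 ft, d̄ = (1.65+0.00)/2 = 0.825, v̄ = (2.27+0.00)/2 = 1.135 → q = 8.3×0.825×1.135 = 7.772 ft³/s
Q = Σ q = 23.13 ft³/s

23.1 ft³/s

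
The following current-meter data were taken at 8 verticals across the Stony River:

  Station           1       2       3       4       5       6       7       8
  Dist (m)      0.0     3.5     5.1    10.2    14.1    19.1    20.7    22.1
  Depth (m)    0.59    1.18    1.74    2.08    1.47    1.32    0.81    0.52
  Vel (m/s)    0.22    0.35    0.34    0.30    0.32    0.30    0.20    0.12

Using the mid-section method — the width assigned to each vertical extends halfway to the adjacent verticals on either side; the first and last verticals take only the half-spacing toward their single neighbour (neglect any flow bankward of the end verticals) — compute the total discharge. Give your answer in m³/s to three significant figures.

9.76 m³/s

w_1 = (3.5 − 0.0)/2 = 1.75 m; q_1 = 0.22 × 0.59 × 1.75 = 0.2272 m³/s
w_2 = (5.1 − 0.0)/2 = 2.55 m; q_2 = 0.35 × 1.18 × 2.55 = 1.053 m³/s
w_3 = (10.2 − 3.5)/2 = 3.35 m; q_3 = 0.34 × 1.74 × 3.35 = 1.982 m³/s
w_4 = (14.1 − 5.1)/2 = 4.5 m; q_4 = 0.30 × 2.08 × 4.5 = 2.808 m³/s
w_5 = (19.1 − 10.2)/2 = 4.45 m; q_5 = 0.32 × 1.47 × 4.45 = 2.093 m³/s
w_6 = (20.7 − 14.1)/2 = 3.3 m; q_6 = 0.30 × 1.32 × 3.3 = 1.307 m³/s
w_7 = (22.1 − 19.1)/2 = 1.5 m; q_7 = 0.20 × 0.81 × 1.5 = 0.2430 m³/s
w_8 = (22.1 − 20.7)/2 = 0.7 m; q_8 = 0.12 × 0.52 × 0.7 = 0.04368 m³/s
Q = Σ qᵢ = 9.757 m³/s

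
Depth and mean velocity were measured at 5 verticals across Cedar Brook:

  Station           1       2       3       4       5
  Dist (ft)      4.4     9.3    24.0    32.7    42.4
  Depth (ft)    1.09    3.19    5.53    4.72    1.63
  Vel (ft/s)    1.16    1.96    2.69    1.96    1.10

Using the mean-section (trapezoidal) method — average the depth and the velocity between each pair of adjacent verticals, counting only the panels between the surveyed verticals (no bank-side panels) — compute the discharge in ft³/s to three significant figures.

Panel 1-2: Δb = 4.9 ft, d̄ = (1.09+3.19)/2 = 2.14, v̄ = (1.16+1.96)/2 = 1.56 → q = 4.9×2.14×1.56 = 16.36 ft³/s
Panel 2-3: Δb = 14.7 ft, d̄ = (3.19+5.53)/2 = 4.36, v̄ = (1.96+2.69)/2 = 2.325 → q = 14.7×4.36×2.325 = 149.0 ft³/s
Panel 3-4: Δb = 8.7 ft, d̄ = (5.53+4.72)/2 = 5.125, v̄ = (2.69+1.96)/2 = 2.325 → q = 8.7×5.125×2.325 = 103.7 ft³/s
Panel 4-5: Δb = 9.7 ft, d̄ = (4.72+1.63)/2 = 3.175, v̄ = (1.96+1.10)/2 = 1.53 → q = 9.7×3.175×1.53 = 47.12 ft³/s
Q = Σ q = 316.2 ft³/s

316 ft³/s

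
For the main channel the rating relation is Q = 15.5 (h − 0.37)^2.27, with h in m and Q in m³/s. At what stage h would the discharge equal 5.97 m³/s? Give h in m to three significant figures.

1.03 m

h − h₀ = (Q/C)^(1/b) = (5.97/15.5)^(1/2.27) = 0.6568 m
h = 0.37 + 0.6568 = 1.027 m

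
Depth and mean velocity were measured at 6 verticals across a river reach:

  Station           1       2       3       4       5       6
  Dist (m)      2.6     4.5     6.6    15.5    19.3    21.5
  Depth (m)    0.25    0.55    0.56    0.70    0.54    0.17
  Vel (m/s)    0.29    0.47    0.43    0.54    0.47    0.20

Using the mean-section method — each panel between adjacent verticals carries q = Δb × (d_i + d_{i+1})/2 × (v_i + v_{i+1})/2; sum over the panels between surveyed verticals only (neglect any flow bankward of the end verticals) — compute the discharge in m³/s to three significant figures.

4.98 m³/s

Panel 1-2: Δb = 1.9 m, d̄ = (0.25+0.55)/2 = 0.4, v̄ = (0.29+0.47)/2 = 0.38 → q = 1.9×0.4×0.38 = 0.2888 m³/s
Panel 2-3: Δb = 2.1 m, d̄ = (0.55+0.56)/2 = 0.555, v̄ = (0.47+0.43)/2 = 0.45 → q = 2.1×0.555×0.45 = 0.5245 m³/s
Panel 3-4: Δb = 8.9 m, d̄ = (0.56+0.70)/2 = 0.63, v̄ = (0.43+0.54)/2 = 0.485 → q = 8.9×0.63×0.485 = 2.719 m³/s
Panel 4-5: Δb = 3.8 m, d̄ = (0.70+0.54)/2 = 0.62, v̄ = (0.54+0.47)/2 = 0.505 → q = 3.8×0.62×0.505 = 1.190 m³/s
Panel 5-6: Δb = 2.2 m, d̄ = (0.54+0.17)/2 = 0.355, v̄ = (0.47+0.20)/2 = 0.335 → q = 2.2×0.355×0.335 = 0.2616 m³/s
Q = Σ q = 4.984 m³/s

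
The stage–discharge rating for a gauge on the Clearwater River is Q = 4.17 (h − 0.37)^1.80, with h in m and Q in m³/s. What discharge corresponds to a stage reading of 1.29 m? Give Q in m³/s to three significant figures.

3.59 m³/s

Q = 4.17 × (1.29 − 0.37)^1.80 = 4.17 × 0.92^1.80 = 3.589 m³/s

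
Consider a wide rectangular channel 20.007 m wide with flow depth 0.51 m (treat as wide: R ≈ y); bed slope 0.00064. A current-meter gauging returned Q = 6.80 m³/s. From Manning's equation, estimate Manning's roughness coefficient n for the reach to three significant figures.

A = b·y = 20.007 × 0.51 = 10.20 m²
Wide channel: R ≈ y = 0.51 m
n = (1/Q)·A·R^(2/3)·S^(1/2) = (1/6.80) × 10.20 × 0.6383 × 0.02530 = 0.02423

0.0242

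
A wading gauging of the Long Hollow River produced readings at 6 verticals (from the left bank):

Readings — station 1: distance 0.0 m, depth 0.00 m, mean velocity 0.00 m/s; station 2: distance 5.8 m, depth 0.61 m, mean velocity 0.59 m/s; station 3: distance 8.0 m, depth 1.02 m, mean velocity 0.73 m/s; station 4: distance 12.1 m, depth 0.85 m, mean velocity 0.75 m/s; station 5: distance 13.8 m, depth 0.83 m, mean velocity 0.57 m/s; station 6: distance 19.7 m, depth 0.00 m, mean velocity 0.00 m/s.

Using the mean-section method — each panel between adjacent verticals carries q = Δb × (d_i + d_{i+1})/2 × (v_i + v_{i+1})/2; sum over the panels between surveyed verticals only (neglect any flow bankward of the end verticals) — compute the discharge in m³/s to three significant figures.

6.18 m³/s

Panel 1-2: Δb = 5.8 m, d̄ = (0.00+0.61)/2 = 0.305, v̄ = (0.00+0.59)/2 = 0.295 → q = 5.8×0.305×0.295 = 0.5219 m³/s
Panel 2-3: Δb = 2.2 m, d̄ = (0.61+1.02)/2 = 0.815, v̄ = (0.59+0.73)/2 = 0.66 → q = 2.2×0.815×0.66 = 1.183 m³/s
Panel 3-4: Δb = 4.1 m, d̄ = (1.02+0.85)/2 = 0.935, v̄ = (0.73+0.75)/2 = 0.74 → q = 4.1×0.935×0.74 = 2.837 m³/s
Panel 4-5: Δb = 1.7 m, d̄ = (0.85+0.83)/2 = 0.84, v̄ = (0.75+0.57)/2 = 0.66 → q = 1.7×0.84×0.66 = 0.9425 m³/s
Panel 5-6: Δb = 5.9 m, d̄ = (0.83+0.00)/2 = 0.415, v̄ = (0.57+0.00)/2 = 0.285 → q = 5.9×0.415×0.285 = 0.6978 m³/s
Q = Σ q = 6.182 m³/s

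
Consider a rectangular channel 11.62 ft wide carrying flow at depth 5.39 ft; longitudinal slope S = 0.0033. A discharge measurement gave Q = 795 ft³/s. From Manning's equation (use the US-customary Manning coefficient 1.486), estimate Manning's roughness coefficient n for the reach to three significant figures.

A = b·y = 11.62 × 5.39 = 62.63 ft²
P = b + 2y = 11.62 + 2×5.39 = 22.40 ft
R = A/P = 62.63/22.40 = 2.796 ft
n = (1.486/Q)·A·R^(2/3)·S^(1/2) = (1.486/795) × 62.63 × 1.985 × 0.05745 = 0.01335

0.0133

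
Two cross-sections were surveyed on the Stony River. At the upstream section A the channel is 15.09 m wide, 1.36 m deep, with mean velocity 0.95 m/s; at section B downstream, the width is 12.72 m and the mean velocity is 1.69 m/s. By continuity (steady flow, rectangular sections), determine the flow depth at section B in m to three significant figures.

0.907 m

Q = A₁V₁ = (15.09×1.36) × 0.95 = 19.50 m³/s
d₂ = Q/(b₂ V₂) = 19.50/(12.72×1.69) = 0.9069 m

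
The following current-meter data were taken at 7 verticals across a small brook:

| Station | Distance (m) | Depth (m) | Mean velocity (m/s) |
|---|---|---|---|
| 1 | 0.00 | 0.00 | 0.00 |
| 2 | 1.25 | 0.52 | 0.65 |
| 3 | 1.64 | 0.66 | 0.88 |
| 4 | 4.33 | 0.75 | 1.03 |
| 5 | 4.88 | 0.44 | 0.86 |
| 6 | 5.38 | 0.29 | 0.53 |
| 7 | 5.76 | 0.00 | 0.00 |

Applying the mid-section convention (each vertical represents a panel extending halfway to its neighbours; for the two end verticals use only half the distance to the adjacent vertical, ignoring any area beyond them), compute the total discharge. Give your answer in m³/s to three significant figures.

w_2 = (1.64 − 0.00)/2 = 0.82 m; q_2 = 0.65 × 0.52 × 0.82 = 0.2772 m³/s
w_3 = (4.33 − 1.25)/2 = 1.54 m; q_3 = 0.88 × 0.66 × 1.54 = 0.8944 m³/s
w_4 = (4.88 − 1.64)/2 = 1.62 m; q_4 = 1.03 × 0.75 × 1.62 = 1.251 m³/s
w_5 = (5.38 − 4.33)/2 = 0.525 m; q_5 = 0.86 × 0.44 × 0.525 = 0.1987 m³/s
w_6 = (5.76 − 4.88)/2 = 0.44 m; q_6 = 0.53 × 0.29 × 0.44 = 0.06763 m³/s
Stations 1, 7 contribute zero (depth or velocity is 0).
Q = Σ qᵢ = 2.689 m³/s

2.69 m³/s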